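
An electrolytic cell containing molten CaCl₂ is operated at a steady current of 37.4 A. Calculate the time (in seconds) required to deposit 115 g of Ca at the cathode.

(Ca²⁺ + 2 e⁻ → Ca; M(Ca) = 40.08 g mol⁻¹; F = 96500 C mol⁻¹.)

14800 s

n(Ca) = m/M = 115 / 40.08 = 2.869 mol.
Each Ca atom requires 2 electrons, so n(e⁻) = 2 × 2.869 = 5.739 mol.
Q = n(e⁻)·F = 5.739 × 96500 = 553800 C.
t = Q/I = 553800 / 37.40 A = 14810 s.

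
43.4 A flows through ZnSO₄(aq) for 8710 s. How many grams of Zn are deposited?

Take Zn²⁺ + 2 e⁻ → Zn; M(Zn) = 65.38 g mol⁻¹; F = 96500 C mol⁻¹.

Q = I·t = 43.40 A × 8710.0 s = 378000 C.
n(e⁻) = Q/F = 378000 / 96500 = 3.917 mol.
Zn²⁺ + 2 e⁻ → Zn, so n(Zn) = n(e⁻)/2 = 1.959 mol.
m = n·M = 1.959 × 65.38 = 128 g.

128 g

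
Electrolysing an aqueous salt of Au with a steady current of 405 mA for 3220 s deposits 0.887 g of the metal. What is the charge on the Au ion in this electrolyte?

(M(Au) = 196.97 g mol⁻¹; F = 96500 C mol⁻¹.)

+3

Q = I·t = 0.4050 A × 3220.0 s = 1304 C, so n(e⁻) = 1304/96500 = 0.01351 mol.
n(Au) deposited = 0.887 / 196.97 = 0.004503 mol.
Electrons per atom = n(e⁻)/n(Au) = 0.01351 / 0.004503 = 3.00 ≈ 3, so the ion is Au³⁺.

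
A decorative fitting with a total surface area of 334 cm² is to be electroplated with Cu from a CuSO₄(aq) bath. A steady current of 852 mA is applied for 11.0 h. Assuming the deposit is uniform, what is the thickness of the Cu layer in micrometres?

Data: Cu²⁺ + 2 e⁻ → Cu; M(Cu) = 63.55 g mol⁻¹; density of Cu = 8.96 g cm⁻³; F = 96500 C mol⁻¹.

Q = I·t = 0.8520 × 39600 = 33740 C; n(e⁻) = 0.3496 mol.
n(Cu) = n(e⁻)/2 = 0.1748 mol, so m = 0.1748 × 63.55 = 11.11 g.
Volume = m/ρ = 11.11 / 8.96 = 1.240 cm³.
Thickness = V/A = 1.240 / 334 = 0.00371 cm = 37.1 μm.

37.1 μm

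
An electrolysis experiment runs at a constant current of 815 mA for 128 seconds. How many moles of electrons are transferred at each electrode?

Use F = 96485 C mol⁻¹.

0.00108 mol

Q = I·t = 0.8150 A × 128.00 s = 104.3 C.
n(e⁻) = Q/F = 104.3 / 96485 = 0.00108 mol.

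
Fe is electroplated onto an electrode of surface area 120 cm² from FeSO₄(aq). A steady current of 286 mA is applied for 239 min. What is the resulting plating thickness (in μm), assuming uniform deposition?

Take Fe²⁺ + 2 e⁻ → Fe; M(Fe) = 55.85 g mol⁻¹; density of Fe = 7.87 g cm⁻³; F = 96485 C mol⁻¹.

Q = I·t = 0.2860 × 14340 = 4101 C; n(e⁻) = 0.04251 mol.
n(Fe) = n(e⁻)/2 = 0.02125 mol, so m = 0.02125 × 55.85 = 1.187 g.
Volume = m/ρ = 1.187 / 7.87 = 0.1508 cm³.
Thickness = V/A = 0.1508 / 120 = 0.00126 cm = 12.6 μm.

12.6 μm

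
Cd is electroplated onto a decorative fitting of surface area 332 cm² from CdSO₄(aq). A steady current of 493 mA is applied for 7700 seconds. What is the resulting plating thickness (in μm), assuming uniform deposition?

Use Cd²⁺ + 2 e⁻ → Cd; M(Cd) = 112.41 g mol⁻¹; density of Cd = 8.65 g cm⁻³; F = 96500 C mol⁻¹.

7.70 μm

Q = I·t = 0.4930 × 7700.0 = 3796 C; n(e⁻) = 0.03934 mol.
n(Cd) = n(e⁻)/2 = 0.01967 mol, so m = 0.01967 × 112.41 = 2.211 g.
Volume = m/ρ = 2.211 / 8.65 = 0.2556 cm³.
Thickness = V/A = 0.2556 / 332 = 7.70 × 10⁻⁴ cm = 7.70 μm.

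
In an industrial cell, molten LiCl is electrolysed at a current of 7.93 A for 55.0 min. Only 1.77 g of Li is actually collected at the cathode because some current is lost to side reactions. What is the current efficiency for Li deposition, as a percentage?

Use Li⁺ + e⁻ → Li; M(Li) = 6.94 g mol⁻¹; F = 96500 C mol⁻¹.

94.0 %

Q = I·t = 7.930 × 3300.0 = 26170 C; n(e⁻) = 26170/96500 = 0.2712 mol.
Theoretical n(Li) = n(e⁻)/1 = 0.2712 mol, i.e. m_theo = 0.2712 × 6.94 = 1.882 g.
Efficiency = m_actual / m_theo = 1.77 / 1.882 = 94.0 %.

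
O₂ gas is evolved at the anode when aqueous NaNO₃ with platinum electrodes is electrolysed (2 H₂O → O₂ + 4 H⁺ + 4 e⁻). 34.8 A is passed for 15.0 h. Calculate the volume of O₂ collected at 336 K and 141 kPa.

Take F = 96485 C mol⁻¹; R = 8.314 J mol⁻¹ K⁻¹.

Q = I·t = 34.80 A × 54000 s = 1879000 C.
n(e⁻) = Q/F = 1879000 / 96485 = 19.48 mol.
4 electrons are transferred per O₂ molecule, so n(O₂) = 19.48 / 4 = 4.869 mol.
V = nRT/P = (4.869 × 8.314 × 336) / (141 × 10³ Pa) = 0.0965 m³ = 96.5 L.

96.5 L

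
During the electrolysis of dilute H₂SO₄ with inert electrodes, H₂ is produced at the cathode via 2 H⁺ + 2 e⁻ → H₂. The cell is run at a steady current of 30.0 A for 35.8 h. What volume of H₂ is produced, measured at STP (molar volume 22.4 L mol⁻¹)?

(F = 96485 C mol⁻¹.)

Q = I·t = 30.00 A × 128880 s = 3866000 C.
n(e⁻) = Q/F = 3866000 / 96485 = 40.07 mol.
2 electrons are transferred per H₂ molecule, so n(H₂) = 40.07 / 2 = 20.04 mol.
V = n × V_m = 20.04 × 22.4 = 449 L.

449 L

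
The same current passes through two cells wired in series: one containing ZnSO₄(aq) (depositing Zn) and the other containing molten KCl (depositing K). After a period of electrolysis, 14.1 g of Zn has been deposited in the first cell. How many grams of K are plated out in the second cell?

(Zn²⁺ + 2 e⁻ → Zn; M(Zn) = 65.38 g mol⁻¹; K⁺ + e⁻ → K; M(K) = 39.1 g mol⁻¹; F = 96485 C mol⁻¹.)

n(Zn) = 14.1 / 65.38 = 0.2157 mol.
Since Zn²⁺ + 2 e⁻ → Zn, n(e⁻) passed = 2 × 0.2157 = 0.4313 mol.
Cells in series carry the same charge, so the same 0.4313 mol of electrons passes through cell 2.
K⁺ + e⁻ → K, so n(K) = 0.4313 / 1 = 0.4313 mol.
m(K) = 0.4313 × 39.1 = 16.9 g.

16.9 g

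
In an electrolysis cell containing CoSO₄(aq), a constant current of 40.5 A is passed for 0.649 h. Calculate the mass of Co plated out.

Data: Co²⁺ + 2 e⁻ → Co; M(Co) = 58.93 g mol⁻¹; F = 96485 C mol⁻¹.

Q = I·t = 40.50 A × 2336.4 s = 94620 C.
n(e⁻) = Q/F = 94620 / 96485 = 0.9807 mol.
Co²⁺ + 2 e⁻ → Co, so n(Co) = n(e⁻)/2 = 0.4904 mol.
m = n·M = 0.4904 × 58.93 = 28.9 g.

28.9 g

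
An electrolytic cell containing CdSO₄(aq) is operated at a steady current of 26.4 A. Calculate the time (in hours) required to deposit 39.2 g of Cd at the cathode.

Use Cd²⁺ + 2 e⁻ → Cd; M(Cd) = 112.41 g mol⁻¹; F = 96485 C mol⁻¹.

0.708 h

n(Cd) = m/M = 39.2 / 112.41 = 0.3487 mol.
Each Cd atom requires 2 electrons, so n(e⁻) = 2 × 0.3487 = 0.6974 mol.
Q = n(e⁻)·F = 0.6974 × 96485 = 67290 C.
t = Q/I = 67290 / 26.40 A = 2549 s = 0.708 h.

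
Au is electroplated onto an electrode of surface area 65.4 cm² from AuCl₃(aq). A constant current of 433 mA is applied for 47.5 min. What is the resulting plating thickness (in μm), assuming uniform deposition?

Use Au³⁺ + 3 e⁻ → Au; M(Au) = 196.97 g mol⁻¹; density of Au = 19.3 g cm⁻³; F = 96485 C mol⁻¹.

Q = I·t = 0.4330 × 2850.0 = 1234 C; n(e⁻) = 0.01279 mol.
n(Au) = n(e⁻)/3 = 0.004263 mol, so m = 0.004263 × 196.97 = 0.8398 g.
Volume = m/ρ = 0.8398 / 19.3 = 0.04351 cm³.
Thickness = V/A = 0.04351 / 65.4 = 6.65 × 10⁻⁴ cm = 6.65 μm.

6.65 μm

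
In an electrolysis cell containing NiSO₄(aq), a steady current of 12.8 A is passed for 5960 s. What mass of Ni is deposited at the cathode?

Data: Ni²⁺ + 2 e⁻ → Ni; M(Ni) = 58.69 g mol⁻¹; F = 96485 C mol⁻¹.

Q = I·t = 12.80 A × 5960.0 s = 76290 C.
n(e⁻) = Q/F = 76290 / 96485 = 0.7907 mol.
Ni²⁺ + 2 e⁻ → Ni, so n(Ni) = n(e⁻)/2 = 0.3953 mol.
m = n·M = 0.3953 × 58.69 = 23.2 g.

23.2 g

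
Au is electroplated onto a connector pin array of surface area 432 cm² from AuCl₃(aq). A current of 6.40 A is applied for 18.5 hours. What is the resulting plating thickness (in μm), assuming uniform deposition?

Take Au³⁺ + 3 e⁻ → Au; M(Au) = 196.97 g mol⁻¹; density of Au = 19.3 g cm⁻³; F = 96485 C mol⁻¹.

Q = I·t = 6.400 × 66600 = 426200 C; n(e⁻) = 4.418 mol.
n(Au) = n(e⁻)/3 = 1.473 mol, so m = 1.473 × 196.97 = 290.1 g.
Volume = m/ρ = 290.1 / 19.3 = 15.03 cm³.
Thickness = V/A = 15.03 / 432 = 0.0348 cm = 348 μm.

348 μm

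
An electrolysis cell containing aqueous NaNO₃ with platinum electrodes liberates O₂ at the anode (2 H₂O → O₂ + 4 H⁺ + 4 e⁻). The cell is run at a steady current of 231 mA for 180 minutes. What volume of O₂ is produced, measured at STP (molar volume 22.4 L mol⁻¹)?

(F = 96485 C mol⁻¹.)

Q = I·t = 0.2310 A × 10800 s = 2495 C.
n(e⁻) = Q/F = 2495 / 96485 = 0.02586 mol.
4 electrons are transferred per O₂ molecule, so n(O₂) = 0.02586 / 4 = 0.006464 mol.
V = n × V_m = 0.006464 × 22.4 = 0.145 L.

0.145 L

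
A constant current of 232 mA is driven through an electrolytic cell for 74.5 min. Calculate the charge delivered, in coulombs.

1040 C

Q = I·t = 0.2320 A × 4470.0 s = 1040 C.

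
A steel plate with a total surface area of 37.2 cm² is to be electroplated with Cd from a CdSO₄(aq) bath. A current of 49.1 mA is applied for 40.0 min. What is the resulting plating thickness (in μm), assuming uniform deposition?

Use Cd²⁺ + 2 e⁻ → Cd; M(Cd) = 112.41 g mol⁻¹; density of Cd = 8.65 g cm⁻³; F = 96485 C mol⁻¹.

Q = I·t = 0.04910 × 2400.0 = 117.8 C; n(e⁻) = 0.001221 mol.
n(Cd) = n(e⁻)/2 = 0.0006107 mol, so m = 0.0006107 × 112.41 = 0.06864 g.
Volume = m/ρ = 0.06864 / 8.65 = 0.007936 cm³.
Thickness = V/A = 0.007936 / 37.2 = 2.13 × 10⁻⁴ cm = 2.13 μm.

2.13 μm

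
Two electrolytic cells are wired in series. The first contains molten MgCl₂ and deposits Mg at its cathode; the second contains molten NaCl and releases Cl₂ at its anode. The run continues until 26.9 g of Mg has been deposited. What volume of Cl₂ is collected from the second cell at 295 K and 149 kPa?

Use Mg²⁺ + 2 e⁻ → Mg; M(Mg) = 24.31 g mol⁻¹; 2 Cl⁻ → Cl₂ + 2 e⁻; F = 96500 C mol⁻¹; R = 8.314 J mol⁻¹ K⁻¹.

18.2 L

n(Mg) = 26.9 / 24.31 = 1.107 mol, so n(e⁻) = 2 × 1.107 = 2.213 mol.
The cells are in series, so the same 2.213 mol of electrons passes through the second cell.
2 Cl⁻ → Cl₂ + 2 e⁻ — 2 mol e⁻ per mol Cl₂, so n(Cl₂) = 2.213/2 = 1.107 mol.
V = nRT/P = (1.107 × 8.314 × 295) / (149 × 10³) = 0.0182 m³ = 18.2 L.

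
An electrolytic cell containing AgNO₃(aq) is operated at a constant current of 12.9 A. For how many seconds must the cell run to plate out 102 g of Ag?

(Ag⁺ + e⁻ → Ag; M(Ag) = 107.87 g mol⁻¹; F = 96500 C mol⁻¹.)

n(Ag) = m/M = 102 / 107.87 = 0.9456 mol.
Each Ag atom requires 1 electron, so n(e⁻) = 1 × 0.9456 = 0.9456 mol.
Q = n(e⁻)·F = 0.9456 × 96500 = 91250 C.
t = Q/I = 91250 / 12.90 A = 7074 s.

7070 s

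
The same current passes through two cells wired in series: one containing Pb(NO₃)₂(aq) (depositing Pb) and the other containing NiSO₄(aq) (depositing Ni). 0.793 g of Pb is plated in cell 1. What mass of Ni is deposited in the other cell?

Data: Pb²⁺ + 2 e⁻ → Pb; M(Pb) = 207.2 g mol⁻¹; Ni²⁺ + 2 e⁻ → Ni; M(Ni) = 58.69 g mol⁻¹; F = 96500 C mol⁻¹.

0.225 g

n(Pb) = 0.793 / 207.2 = 0.003827 mol.
Since Pb²⁺ + 2 e⁻ → Pb, n(e⁻) passed = 2 × 0.003827 = 0.007654 mol.
Cells in series carry the same charge, so the same 0.007654 mol of electrons passes through cell 2.
Ni²⁺ + 2 e⁻ → Ni, so n(Ni) = 0.007654 / 2 = 0.003827 mol.
m(Ni) = 0.003827 × 58.69 = 0.225 g.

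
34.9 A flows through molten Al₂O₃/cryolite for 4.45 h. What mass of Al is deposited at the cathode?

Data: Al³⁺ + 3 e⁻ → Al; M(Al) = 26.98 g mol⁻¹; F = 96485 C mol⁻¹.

52.1 g

Q = I·t = 34.90 A × 16020 s = 559100 C.
n(e⁻) = Q/F = 559100 / 96485 = 5.795 mol.
Al³⁺ + 3 e⁻ → Al, so n(Al) = n(e⁻)/3 = 1.932 mol.
m = n·M = 1.932 × 26.98 = 52.1 g.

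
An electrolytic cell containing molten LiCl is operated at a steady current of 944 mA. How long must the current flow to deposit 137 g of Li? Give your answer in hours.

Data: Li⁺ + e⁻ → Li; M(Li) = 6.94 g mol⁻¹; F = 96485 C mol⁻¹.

n(Li) = m/M = 137 / 6.94 = 19.74 mol.
Each Li atom requires 1 electron, so n(e⁻) = 1 × 19.74 = 19.74 mol.
Q = n(e⁻)·F = 19.74 × 96485 = 1905000 C.
t = Q/I = 1905000 / 0.9440 A = 2018000 s = 560 h.

560 h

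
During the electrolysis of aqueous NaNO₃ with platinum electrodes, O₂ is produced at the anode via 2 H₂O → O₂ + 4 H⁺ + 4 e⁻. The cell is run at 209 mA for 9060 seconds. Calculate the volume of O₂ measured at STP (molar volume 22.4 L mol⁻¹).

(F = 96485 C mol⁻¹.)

0.110 L

Q = I·t = 0.2090 A × 9060.0 s = 1894 C.
n(e⁻) = Q/F = 1894 / 96485 = 0.01963 mol.
4 electrons are transferred per O₂ molecule, so n(O₂) = 0.01963 / 4 = 0.004906 mol.
V = n × V_m = 0.004906 × 22.4 = 0.110 L.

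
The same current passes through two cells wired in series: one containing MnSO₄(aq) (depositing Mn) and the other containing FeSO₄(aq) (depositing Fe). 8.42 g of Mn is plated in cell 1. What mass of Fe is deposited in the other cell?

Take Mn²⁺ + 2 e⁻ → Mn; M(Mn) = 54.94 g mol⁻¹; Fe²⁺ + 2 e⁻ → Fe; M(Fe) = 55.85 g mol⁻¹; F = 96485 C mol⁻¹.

8.56 g

n(Mn) = 8.42 / 54.94 = 0.1533 mol.
Since Mn²⁺ + 2 e⁻ → Mn, n(e⁻) passed = 2 × 0.1533 = 0.3065 mol.
Cells in series carry the same charge, so the same 0.3065 mol of electrons passes through cell 2.
Fe²⁺ + 2 e⁻ → Fe, so n(Fe) = 0.3065 / 2 = 0.1533 mol.
m(Fe) = 0.1533 × 55.85 = 8.56 g.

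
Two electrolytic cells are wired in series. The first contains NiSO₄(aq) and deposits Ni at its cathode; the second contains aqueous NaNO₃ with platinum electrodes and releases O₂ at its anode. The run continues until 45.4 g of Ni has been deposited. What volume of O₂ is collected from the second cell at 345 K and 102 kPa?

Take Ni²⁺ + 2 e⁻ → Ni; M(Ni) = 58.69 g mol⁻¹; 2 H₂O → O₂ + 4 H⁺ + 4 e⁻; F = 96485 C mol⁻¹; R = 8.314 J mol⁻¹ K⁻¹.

10.9 L

n(Ni) = 45.4 / 58.69 = 0.7736 mol, so n(e⁻) = 2 × 0.7736 = 1.547 mol.
The cells are in series, so the same 1.547 mol of electrons passes through the second cell.
2 H₂O → O₂ + 4 H⁺ + 4 e⁻ — 4 mol e⁻ per mol O₂, so n(O₂) = 1.547/4 = 0.3868 mol.
V = nRT/P = (0.3868 × 8.314 × 345) / (102 × 10³) = 0.0109 m³ = 10.9 L.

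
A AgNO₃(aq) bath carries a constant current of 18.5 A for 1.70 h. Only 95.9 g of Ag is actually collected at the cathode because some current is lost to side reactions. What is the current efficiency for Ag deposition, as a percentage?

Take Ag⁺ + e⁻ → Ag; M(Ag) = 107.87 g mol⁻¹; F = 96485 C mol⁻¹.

75.8 %

Q = I·t = 18.50 × 6120.0 = 113200 C; n(e⁻) = 113200/96485 = 1.173 mol.
Theoretical n(Ag) = n(e⁻)/1 = 1.173 mol, i.e. m_theo = 1.173 × 107.87 = 126.6 g.
Efficiency = m_actual / m_theo = 95.9 / 126.6 = 75.8 %.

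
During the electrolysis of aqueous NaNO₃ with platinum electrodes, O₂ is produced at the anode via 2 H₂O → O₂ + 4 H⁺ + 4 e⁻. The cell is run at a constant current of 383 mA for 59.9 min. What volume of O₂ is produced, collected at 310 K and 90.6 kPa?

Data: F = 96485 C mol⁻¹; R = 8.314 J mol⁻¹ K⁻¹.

Q = I·t = 0.3830 A × 3594.0 s = 1377 C.
n(e⁻) = Q/F = 1377 / 96485 = 0.01427 mol.
4 electrons are transferred per O₂ molecule, so n(O₂) = 0.01427 / 4 = 0.003567 mol.
V = nRT/P = (0.003567 × 8.314 × 310) / (90.6 × 10³ Pa) = 1.01 × 10⁻⁴ m³ = 0.101 L.

0.101 L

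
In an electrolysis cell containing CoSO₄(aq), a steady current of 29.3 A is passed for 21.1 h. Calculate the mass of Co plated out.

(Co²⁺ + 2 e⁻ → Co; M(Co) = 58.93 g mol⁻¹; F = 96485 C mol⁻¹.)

680 g

Q = I·t = 29.30 A × 75960 s = 2226000 C.
n(e⁻) = Q/F = 2226000 / 96485 = 23.07 mol.
Co²⁺ + 2 e⁻ → Co, so n(Co) = n(e⁻)/2 = 11.53 mol.
m = n·M = 11.53 × 58.93 = 680 g.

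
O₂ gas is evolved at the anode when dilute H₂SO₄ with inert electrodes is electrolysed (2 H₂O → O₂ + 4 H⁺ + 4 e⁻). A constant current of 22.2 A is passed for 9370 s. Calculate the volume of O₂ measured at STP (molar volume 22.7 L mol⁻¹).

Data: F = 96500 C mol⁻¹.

Q = I·t = 22.20 A × 9370.0 s = 208000 C.
n(e⁻) = Q/F = 208000 / 96500 = 2.156 mol.
4 electrons are transferred per O₂ molecule, so n(O₂) = 2.156 / 4 = 0.5389 mol.
V = n × V_m = 0.5389 × 22.7 = 12.2 L.

12.2 L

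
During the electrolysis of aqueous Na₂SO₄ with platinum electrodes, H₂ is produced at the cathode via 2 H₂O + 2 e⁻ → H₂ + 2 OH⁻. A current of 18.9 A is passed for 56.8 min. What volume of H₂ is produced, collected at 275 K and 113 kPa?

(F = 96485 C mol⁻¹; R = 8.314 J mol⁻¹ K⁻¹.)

6.75 L

Q = I·t = 18.90 A × 3408.0 s = 64410 C.
n(e⁻) = Q/F = 64410 / 96485 = 0.6676 mol.
2 electrons are transferred per H₂ molecule, so n(H₂) = 0.6676 / 2 = 0.3338 mol.
V = nRT/P = (0.3338 × 8.314 × 275) / (113 × 10³ Pa) = 0.00675 m³ = 6.75 L.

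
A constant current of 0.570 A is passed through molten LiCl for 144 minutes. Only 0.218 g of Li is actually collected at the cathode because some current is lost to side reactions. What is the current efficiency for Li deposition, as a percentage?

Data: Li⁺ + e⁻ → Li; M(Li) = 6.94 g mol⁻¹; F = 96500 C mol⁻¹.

61.6 %

Q = I·t = 0.5700 × 8640.0 = 4925 C; n(e⁻) = 4925/96500 = 0.05103 mol.
Theoretical n(Li) = n(e⁻)/1 = 0.05103 mol, i.e. m_theo = 0.05103 × 6.94 = 0.3542 g.
Efficiency = m_actual / m_theo = 0.218 / 0.3542 = 61.6 %.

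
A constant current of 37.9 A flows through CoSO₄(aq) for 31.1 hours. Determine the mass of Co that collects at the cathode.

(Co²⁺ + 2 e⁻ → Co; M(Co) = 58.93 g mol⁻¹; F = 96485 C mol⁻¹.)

Q = I·t = 37.90 A × 111960 s = 4243000 C.
n(e⁻) = Q/F = 4243000 / 96485 = 43.98 mol.
Co²⁺ + 2 e⁻ → Co, so n(Co) = n(e⁻)/2 = 21.99 mol.
m = n·M = 21.99 × 58.93 = 1300 g.

1300 g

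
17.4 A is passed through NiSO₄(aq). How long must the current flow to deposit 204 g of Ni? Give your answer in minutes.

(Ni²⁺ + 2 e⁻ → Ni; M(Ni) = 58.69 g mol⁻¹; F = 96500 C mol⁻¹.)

643 min

n(Ni) = m/M = 204 / 58.69 = 3.476 mol.
Each Ni atom requires 2 electrons, so n(e⁻) = 2 × 3.476 = 6.952 mol.
Q = n(e⁻)·F = 6.952 × 96500 = 670800 C.
t = Q/I = 670800 / 17.40 A = 38550 s = 643 min.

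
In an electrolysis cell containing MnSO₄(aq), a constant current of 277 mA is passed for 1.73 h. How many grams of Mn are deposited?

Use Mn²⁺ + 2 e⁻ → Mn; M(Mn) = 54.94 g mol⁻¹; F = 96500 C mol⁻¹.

0.491 g

Q = I·t = 0.2770 A × 6228.0 s = 1725 C.
n(e⁻) = Q/F = 1725 / 96500 = 0.01788 mol.
Mn²⁺ + 2 e⁻ → Mn, so n(Mn) = n(e⁻)/2 = 0.008939 mol.
m = n·M = 0.008939 × 54.94 = 0.491 g.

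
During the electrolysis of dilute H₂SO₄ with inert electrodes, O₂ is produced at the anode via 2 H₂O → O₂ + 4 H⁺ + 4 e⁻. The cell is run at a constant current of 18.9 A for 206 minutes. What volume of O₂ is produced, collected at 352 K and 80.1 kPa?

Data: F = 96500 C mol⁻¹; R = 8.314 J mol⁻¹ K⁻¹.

22.1 L

Q = I·t = 18.90 A × 12360 s = 233600 C.
n(e⁻) = Q/F = 233600 / 96500 = 2.421 mol.
4 electrons are transferred per O₂ molecule, so n(O₂) = 2.421 / 4 = 0.6052 mol.
V = nRT/P = (0.6052 × 8.314 × 352) / (80.1 × 10³ Pa) = 0.0221 m³ = 22.1 L.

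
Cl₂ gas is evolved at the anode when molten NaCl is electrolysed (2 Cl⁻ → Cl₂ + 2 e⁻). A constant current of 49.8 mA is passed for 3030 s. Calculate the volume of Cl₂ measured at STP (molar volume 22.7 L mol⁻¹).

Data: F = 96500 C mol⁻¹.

0.0177 L

Q = I·t = 0.04980 A × 3030.0 s = 150.9 C.
n(e⁻) = Q/F = 150.9 / 96500 = 0.001564 mol.
2 electrons are transferred per Cl₂ molecule, so n(Cl₂) = 0.001564 / 2 = 0.0007818 mol.
V = n × V_m = 0.0007818 × 22.7 = 0.0177 L.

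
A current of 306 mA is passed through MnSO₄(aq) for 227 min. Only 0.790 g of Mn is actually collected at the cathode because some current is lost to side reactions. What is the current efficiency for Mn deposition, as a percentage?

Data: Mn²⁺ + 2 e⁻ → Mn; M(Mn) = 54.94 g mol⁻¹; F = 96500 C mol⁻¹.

Q = I·t = 0.3060 × 13620 = 4168 C; n(e⁻) = 4168/96500 = 0.04319 mol.
Theoretical n(Mn) = n(e⁻)/2 = 0.02159 mol, i.e. m_theo = 0.02159 × 54.94 = 1.186 g.
Efficiency = m_actual / m_theo = 0.790 / 1.186 = 66.6 %.

66.6 %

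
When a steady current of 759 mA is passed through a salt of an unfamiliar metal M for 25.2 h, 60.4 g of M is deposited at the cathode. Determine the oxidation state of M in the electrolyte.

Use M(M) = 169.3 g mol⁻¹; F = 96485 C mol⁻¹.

Q = I·t = 0.7590 A × 90720 s = 68860 C, so n(e⁻) = 68860/96485 = 0.7136 mol.
n(M) deposited = 60.4 / 169.3 = 0.3568 mol.
Electrons per atom = n(e⁻)/n(M) = 0.7136 / 0.3568 = 2.00 ≈ 2, so the ion is M²⁺.

+2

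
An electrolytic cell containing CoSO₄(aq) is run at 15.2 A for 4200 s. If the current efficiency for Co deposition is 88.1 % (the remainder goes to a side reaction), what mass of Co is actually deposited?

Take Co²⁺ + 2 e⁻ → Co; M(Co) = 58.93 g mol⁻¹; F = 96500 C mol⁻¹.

17.2 g

Q = I·t = 15.20 × 4200.0 = 63840 C.
n(e⁻) = 63840/96500 = 0.6616 mol; theoretically n(Co) = 0.6616/2 = 0.3308 mol, m_theo = 19.49 g.
At 88.1 % efficiency, m_actual = 0.881 × 19.49 = 17.2 g.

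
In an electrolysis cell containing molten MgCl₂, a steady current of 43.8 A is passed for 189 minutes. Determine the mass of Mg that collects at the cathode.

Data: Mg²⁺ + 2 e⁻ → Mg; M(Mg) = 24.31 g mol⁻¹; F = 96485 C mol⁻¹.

62.6 g

Q = I·t = 43.80 A × 11340 s = 496700 C.
n(e⁻) = Q/F = 496700 / 96485 = 5.148 mol.
Mg²⁺ + 2 e⁻ → Mg, so n(Mg) = n(e⁻)/2 = 2.574 mol.
m = n·M = 2.574 × 24.31 = 62.6 g.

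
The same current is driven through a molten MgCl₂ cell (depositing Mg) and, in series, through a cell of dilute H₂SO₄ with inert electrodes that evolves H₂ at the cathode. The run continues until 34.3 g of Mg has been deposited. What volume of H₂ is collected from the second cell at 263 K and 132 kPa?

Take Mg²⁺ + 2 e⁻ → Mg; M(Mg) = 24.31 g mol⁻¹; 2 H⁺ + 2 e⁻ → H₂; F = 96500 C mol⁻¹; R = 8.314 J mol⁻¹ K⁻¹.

23.4 L

n(Mg) = 34.3 / 24.31 = 1.411 mol, so n(e⁻) = 2 × 1.411 = 2.822 mol.
The cells are in series, so the same 2.822 mol of electrons passes through the second cell.
2 H⁺ + 2 e⁻ → H₂ — 2 mol e⁻ per mol H₂, so n(H₂) = 2.822/2 = 1.411 mol.
V = nRT/P = (1.411 × 8.314 × 263) / (132 × 10³) = 0.0234 m³ = 23.4 L.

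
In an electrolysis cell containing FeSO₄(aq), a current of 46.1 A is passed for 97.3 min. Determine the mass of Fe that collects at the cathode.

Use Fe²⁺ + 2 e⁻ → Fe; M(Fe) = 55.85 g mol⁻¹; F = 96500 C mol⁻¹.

Q = I·t = 46.10 A × 5838.0 s = 269100 C.
n(e⁻) = Q/F = 269100 / 96500 = 2.789 mol.
Fe²⁺ + 2 e⁻ → Fe, so n(Fe) = n(e⁻)/2 = 1.394 mol.
m = n·M = 1.394 × 55.85 = 77.9 g.

77.9 g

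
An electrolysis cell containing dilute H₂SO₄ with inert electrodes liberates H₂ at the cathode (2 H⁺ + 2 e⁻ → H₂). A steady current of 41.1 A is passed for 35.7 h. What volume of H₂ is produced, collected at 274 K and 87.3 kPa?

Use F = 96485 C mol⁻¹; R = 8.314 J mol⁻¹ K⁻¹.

Q = I·t = 41.10 A × 128520 s = 5282000 C.
n(e⁻) = Q/F = 5282000 / 96485 = 54.75 mol.
2 electrons are transferred per H₂ molecule, so n(H₂) = 54.75 / 2 = 27.37 mol.
V = nRT/P = (27.37 × 8.314 × 274) / (87.3 × 10³ Pa) = 0.714 m³ = 714 L.

714 L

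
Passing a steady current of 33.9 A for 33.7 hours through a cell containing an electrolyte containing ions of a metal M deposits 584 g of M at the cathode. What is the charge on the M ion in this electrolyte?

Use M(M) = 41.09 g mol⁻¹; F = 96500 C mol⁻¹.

+3

Q = I·t = 33.90 A × 121320 s = 4113000 C, so n(e⁻) = 4113000/96500 = 42.62 mol.
n(M) deposited = 584 / 41.09 = 14.21 mol.
Electrons per atom = n(e⁻)/n(M) = 42.62 / 14.21 = 3.00 ≈ 3, so the ion is M³⁺.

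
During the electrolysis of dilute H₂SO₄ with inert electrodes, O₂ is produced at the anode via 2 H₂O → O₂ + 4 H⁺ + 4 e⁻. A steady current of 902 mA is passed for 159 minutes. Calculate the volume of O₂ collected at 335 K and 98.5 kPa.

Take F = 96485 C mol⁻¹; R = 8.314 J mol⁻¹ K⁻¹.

Q = I·t = 0.9020 A × 9540.0 s = 8605 C.
n(e⁻) = Q/F = 8605 / 96485 = 0.08919 mol.
4 electrons are transferred per O₂ molecule, so n(O₂) = 0.08919 / 4 = 0.02230 mol.
V = nRT/P = (0.02230 × 8.314 × 335) / (98.5 × 10³ Pa) = 6.30 × 10⁻⁴ m³ = 0.630 L.

0.630 L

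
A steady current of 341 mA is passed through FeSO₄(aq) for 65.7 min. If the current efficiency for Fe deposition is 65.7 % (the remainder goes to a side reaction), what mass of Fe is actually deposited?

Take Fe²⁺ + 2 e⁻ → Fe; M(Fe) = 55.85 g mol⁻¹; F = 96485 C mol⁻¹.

0.256 g

Q = I·t = 0.3410 × 3942.0 = 1344 C.
n(e⁻) = 1344/96485 = 0.01393 mol; theoretically n(Fe) = 0.01393/2 = 0.006966 mol, m_theo = 0.3890 g.
At 65.7 % efficiency, m_actual = 0.657 × 0.3890 = 0.256 g.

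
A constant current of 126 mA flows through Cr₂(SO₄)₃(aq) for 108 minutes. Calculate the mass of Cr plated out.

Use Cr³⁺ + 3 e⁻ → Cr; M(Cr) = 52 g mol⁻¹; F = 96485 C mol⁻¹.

Q = I·t = 0.1260 A × 6480.0 s = 816.5 C.
n(e⁻) = Q/F = 816.5 / 96485 = 0.008462 mol.
Cr³⁺ + 3 e⁻ → Cr, so n(Cr) = n(e⁻)/3 = 0.002821 mol.
m = n·M = 0.002821 × 52 = 0.147 g.

0.147 g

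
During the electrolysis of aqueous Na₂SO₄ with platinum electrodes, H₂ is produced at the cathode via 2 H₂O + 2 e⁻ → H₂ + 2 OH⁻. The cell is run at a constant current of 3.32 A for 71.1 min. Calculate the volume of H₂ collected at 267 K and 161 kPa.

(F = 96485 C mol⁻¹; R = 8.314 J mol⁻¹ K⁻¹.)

1.01 L

Q = I·t = 3.320 A × 4266.0 s = 14160 C.
n(e⁻) = Q/F = 14160 / 96485 = 0.1468 mol.
2 electrons are transferred per H₂ molecule, so n(H₂) = 0.1468 / 2 = 0.07340 mol.
V = nRT/P = (0.07340 × 8.314 × 267) / (161 × 10³ Pa) = 0.00101 m³ = 1.01 L.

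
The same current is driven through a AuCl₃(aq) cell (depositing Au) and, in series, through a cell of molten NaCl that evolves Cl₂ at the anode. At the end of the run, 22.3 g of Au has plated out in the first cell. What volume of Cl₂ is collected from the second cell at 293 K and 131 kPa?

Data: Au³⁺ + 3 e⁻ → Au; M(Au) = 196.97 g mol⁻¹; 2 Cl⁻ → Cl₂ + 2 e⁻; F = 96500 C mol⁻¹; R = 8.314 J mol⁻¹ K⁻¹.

n(Au) = 22.3 / 196.97 = 0.1132 mol, so n(e⁻) = 3 × 0.1132 = 0.3396 mol.
The cells are in series, so the same 0.3396 mol of electrons passes through the second cell.
2 Cl⁻ → Cl₂ + 2 e⁻ — 2 mol e⁻ per mol Cl₂, so n(Cl₂) = 0.3396/2 = 0.1698 mol.
V = nRT/P = (0.1698 × 8.314 × 293) / (131 × 10³) = 0.00316 m³ = 3.16 L.

3.16 L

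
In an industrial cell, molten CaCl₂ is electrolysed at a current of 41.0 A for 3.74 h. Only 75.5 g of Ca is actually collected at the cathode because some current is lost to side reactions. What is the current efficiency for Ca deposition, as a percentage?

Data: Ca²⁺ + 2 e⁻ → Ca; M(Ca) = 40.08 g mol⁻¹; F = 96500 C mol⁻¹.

Q = I·t = 41.00 × 13464 = 552000 C; n(e⁻) = 552000/96500 = 5.720 mol.
Theoretical n(Ca) = n(e⁻)/2 = 2.860 mol, i.e. m_theo = 2.860 × 40.08 = 114.6 g.
Efficiency = m_actual / m_theo = 75.5 / 114.6 = 65.9 %.

65.9 %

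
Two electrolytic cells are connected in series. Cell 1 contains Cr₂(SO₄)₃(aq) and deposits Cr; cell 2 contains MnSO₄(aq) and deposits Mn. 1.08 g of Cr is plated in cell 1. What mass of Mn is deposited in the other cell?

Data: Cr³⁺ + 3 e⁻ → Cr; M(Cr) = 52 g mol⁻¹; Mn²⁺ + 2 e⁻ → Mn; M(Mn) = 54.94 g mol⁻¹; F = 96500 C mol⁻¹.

1.71 g

n(Cr) = 1.08 / 52 = 0.02077 mol.
Since Cr³⁺ + 3 e⁻ → Cr, n(e⁻) passed = 3 × 0.02077 = 0.06231 mol.
Cells in series carry the same charge, so the same 0.06231 mol of electrons passes through cell 2.
Mn²⁺ + 2 e⁻ → Mn, so n(Mn) = 0.06231 / 2 = 0.03115 mol.
m(Mn) = 0.03115 × 54.94 = 1.71 g.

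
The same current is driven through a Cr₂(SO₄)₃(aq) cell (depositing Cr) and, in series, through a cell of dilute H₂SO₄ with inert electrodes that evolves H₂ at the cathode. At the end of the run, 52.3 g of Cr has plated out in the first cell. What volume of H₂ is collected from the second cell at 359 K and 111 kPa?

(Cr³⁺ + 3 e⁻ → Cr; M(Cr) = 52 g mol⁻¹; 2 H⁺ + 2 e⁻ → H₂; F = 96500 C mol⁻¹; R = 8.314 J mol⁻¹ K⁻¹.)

40.6 L

n(Cr) = 52.3 / 52 = 1.006 mol, so n(e⁻) = 3 × 1.006 = 3.017 mol.
The cells are in series, so the same 3.017 mol of electrons passes through the second cell.
2 H⁺ + 2 e⁻ → H₂ — 2 mol e⁻ per mol H₂, so n(H₂) = 3.017/2 = 1.509 mol.
V = nRT/P = (1.509 × 8.314 × 359) / (111 × 10³) = 0.0406 m³ = 40.6 L.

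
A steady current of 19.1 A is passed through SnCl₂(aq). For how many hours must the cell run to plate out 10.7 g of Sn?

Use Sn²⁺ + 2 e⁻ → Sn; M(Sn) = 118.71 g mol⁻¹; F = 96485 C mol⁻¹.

n(Sn) = m/M = 10.7 / 118.71 = 0.09014 mol.
Each Sn atom requires 2 electrons, so n(e⁻) = 2 × 0.09014 = 0.1803 mol.
Q = n(e⁻)·F = 0.1803 × 96485 = 17390 C.
t = Q/I = 17390 / 19.10 A = 910.7 s = 0.253 h.

0.253 h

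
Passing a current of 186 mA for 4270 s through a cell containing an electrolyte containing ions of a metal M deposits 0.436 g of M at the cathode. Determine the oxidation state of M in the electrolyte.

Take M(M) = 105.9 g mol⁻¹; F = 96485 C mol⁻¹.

Q = I·t = 0.1860 A × 4270.0 s = 794.2 C, so n(e⁻) = 794.2/96485 = 0.008232 mol.
n(M) deposited = 0.436 / 105.9 = 0.004117 mol.
Electrons per atom = n(e⁻)/n(M) = 0.008232 / 0.004117 = 2.00 ≈ 2, so the ion is M²⁺.

+2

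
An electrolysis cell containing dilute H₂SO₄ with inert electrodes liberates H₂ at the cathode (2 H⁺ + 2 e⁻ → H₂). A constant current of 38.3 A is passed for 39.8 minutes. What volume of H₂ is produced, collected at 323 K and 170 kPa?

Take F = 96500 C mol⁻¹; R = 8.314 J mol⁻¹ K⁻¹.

7.49 L

Q = I·t = 38.30 A × 2388.0 s = 91460 C.
n(e⁻) = Q/F = 91460 / 96500 = 0.9478 mol.
2 electrons are transferred per H₂ molecule, so n(H₂) = 0.9478 / 2 = 0.4739 mol.
V = nRT/P = (0.4739 × 8.314 × 323) / (170 × 10³ Pa) = 0.00749 m³ = 7.49 L.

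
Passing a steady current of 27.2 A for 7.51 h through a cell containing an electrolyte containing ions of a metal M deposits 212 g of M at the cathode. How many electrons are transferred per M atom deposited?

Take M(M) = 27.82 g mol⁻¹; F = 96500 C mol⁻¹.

Q = I·t = 27.20 A × 27036 s = 735400 C, so n(e⁻) = 735400/96500 = 7.621 mol.
n(M) deposited = 212 / 27.82 = 7.620 mol.
Electrons per atom = n(e⁻)/n(M) = 7.621 / 7.620 = 1.00 ≈ 1, so the ion is M⁺.

1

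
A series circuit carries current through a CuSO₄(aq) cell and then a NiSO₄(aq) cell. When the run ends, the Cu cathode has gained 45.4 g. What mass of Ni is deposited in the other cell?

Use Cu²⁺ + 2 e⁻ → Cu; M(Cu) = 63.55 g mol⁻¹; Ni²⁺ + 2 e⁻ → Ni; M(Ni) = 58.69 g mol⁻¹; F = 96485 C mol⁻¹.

n(Cu) = 45.4 / 63.55 = 0.7144 mol.
Since Cu²⁺ + 2 e⁻ → Cu, n(e⁻) passed = 2 × 0.7144 = 1.429 mol.
Cells in series carry the same charge, so the same 1.429 mol of electrons passes through cell 2.
Ni²⁺ + 2 e⁻ → Ni, so n(Ni) = 1.429 / 2 = 0.7144 mol.
m(Ni) = 0.7144 × 58.69 = 41.9 g.

41.9 g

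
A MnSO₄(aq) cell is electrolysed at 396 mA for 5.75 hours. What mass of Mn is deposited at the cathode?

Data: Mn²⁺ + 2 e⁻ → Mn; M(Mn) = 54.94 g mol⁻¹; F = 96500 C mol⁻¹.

2.33 g

Q = I·t = 0.3960 A × 20700 s = 8197 C.
n(e⁻) = Q/F = 8197 / 96500 = 0.08495 mol.
Mn²⁺ + 2 e⁻ → Mn, so n(Mn) = n(e⁻)/2 = 0.04247 mol.
m = n·M = 0.04247 × 54.94 = 2.33 g.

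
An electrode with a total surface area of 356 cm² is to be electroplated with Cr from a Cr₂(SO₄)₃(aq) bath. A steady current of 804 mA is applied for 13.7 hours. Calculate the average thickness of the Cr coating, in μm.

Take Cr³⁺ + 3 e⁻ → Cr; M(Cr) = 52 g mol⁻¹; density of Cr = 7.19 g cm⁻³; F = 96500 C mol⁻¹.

27.8 μm

Q = I·t = 0.8040 × 49320 = 39650 C; n(e⁻) = 0.4109 mol.
n(Cr) = n(e⁻)/3 = 0.1370 mol, so m = 0.1370 × 52 = 7.123 g.
Volume = m/ρ = 7.123 / 7.19 = 0.9906 cm³.
Thickness = V/A = 0.9906 / 356 = 0.00278 cm = 27.8 μm.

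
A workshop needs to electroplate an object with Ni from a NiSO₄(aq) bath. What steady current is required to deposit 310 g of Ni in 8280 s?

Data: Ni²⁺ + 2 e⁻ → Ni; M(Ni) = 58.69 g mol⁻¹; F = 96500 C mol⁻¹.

123 A

n(Ni) = 310 / 58.69 = 5.282 mol.
n(e⁻) = 2 × 5.282 = 10.56 mol.
Q = n(e⁻)·F = 10.56 × 96500 = 1019000 C.
I = Q/t = 1019000 / 8280.0 s = 123 A.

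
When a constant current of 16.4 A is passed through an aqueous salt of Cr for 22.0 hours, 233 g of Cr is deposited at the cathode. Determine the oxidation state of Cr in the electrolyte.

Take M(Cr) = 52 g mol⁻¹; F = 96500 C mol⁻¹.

+3

Q = I·t = 16.40 A × 79200 s = 1299000 C, so n(e⁻) = 1299000/96500 = 13.46 mol.
n(Cr) deposited = 233 / 52 = 4.481 mol.
Electrons per atom = n(e⁻)/n(Cr) = 13.46 / 4.481 = 3.00 ≈ 3, so the ion is Cr³⁺.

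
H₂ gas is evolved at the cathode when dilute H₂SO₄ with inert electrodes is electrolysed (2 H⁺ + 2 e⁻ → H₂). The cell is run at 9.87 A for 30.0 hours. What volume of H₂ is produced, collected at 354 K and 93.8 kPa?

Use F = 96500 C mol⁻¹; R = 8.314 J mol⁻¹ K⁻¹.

173 L

Q = I·t = 9.870 A × 108000 s = 1066000 C.
n(e⁻) = Q/F = 1066000 / 96500 = 11.05 mol.
2 electrons are transferred per H₂ molecule, so n(H₂) = 11.05 / 2 = 5.523 mol.
V = nRT/P = (5.523 × 8.314 × 354) / (93.8 × 10³ Pa) = 0.173 m³ = 173 L.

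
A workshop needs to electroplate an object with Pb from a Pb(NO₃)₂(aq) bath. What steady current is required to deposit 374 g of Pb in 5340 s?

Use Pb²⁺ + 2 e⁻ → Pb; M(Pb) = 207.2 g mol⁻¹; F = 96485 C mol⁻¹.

65.2 A

n(Pb) = 374 / 207.2 = 1.805 mol.
n(e⁻) = 2 × 1.805 = 3.610 mol.
Q = n(e⁻)·F = 3.610 × 96485 = 348300 C.
I = Q/t = 348300 / 5340.0 s = 65.2 A.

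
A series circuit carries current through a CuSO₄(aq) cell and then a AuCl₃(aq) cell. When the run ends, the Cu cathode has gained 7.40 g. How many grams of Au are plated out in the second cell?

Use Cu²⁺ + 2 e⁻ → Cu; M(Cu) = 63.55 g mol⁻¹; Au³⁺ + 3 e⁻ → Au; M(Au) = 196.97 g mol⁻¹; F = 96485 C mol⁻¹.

15.3 g

n(Cu) = 7.40 / 63.55 = 0.1164 mol.
Since Cu²⁺ + 2 e⁻ → Cu, n(e⁻) passed = 2 × 0.1164 = 0.2329 mol.
Cells in series carry the same charge, so the same 0.2329 mol of electrons passes through cell 2.
Au³⁺ + 3 e⁻ → Au, so n(Au) = 0.2329 / 3 = 0.07763 mol.
m(Au) = 0.07763 × 196.97 = 15.3 g.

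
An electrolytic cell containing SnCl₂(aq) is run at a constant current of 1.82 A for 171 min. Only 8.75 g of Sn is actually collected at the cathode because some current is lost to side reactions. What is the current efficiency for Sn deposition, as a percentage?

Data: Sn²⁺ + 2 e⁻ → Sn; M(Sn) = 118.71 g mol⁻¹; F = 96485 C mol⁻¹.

76.2 %

Q = I·t = 1.820 × 10260 = 18670 C; n(e⁻) = 18670/96485 = 0.1935 mol.
Theoretical n(Sn) = n(e⁻)/2 = 0.09677 mol, i.e. m_theo = 0.09677 × 118.71 = 11.49 g.
Efficiency = m_actual / m_theo = 8.75 / 11.49 = 76.2 %.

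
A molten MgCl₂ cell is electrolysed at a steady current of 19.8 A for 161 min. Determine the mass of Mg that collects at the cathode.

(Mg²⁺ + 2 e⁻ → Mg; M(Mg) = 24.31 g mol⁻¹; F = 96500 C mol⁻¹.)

Q = I·t = 19.80 A × 9660.0 s = 191300 C.
n(e⁻) = Q/F = 191300 / 96500 = 1.982 mol.
Mg²⁺ + 2 e⁻ → Mg, so n(Mg) = n(e⁻)/2 = 0.9910 mol.
m = n·M = 0.9910 × 24.31 = 24.1 g.

24.1 g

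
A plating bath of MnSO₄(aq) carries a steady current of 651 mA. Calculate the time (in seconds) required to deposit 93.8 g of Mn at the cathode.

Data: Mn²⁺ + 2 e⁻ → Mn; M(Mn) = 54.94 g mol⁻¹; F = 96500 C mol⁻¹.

n(Mn) = m/M = 93.8 / 54.94 = 1.707 mol.
Each Mn atom requires 2 electrons, so n(e⁻) = 2 × 1.707 = 3.415 mol.
Q = n(e⁻)·F = 3.415 × 96500 = 329500 C.
t = Q/I = 329500 / 0.6510 A = 506200 s.

5.06 × 10⁵ s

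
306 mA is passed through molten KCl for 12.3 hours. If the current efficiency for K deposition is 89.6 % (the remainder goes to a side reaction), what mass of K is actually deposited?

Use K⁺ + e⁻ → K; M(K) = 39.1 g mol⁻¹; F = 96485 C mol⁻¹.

Q = I·t = 0.3060 × 44280 = 13550 C.
n(e⁻) = 13550/96485 = 0.1404 mol; theoretically n(K) = 0.1404/1 = 0.1404 mol, m_theo = 5.491 g.
At 89.6 % efficiency, m_actual = 0.896 × 5.491 = 4.92 g.

4.92 g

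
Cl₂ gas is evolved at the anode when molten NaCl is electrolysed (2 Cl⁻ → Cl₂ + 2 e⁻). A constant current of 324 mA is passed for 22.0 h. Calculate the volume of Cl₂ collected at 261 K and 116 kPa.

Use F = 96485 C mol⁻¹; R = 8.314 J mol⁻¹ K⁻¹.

2.49 L

Q = I·t = 0.3240 A × 79200 s = 25660 C.
n(e⁻) = Q/F = 25660 / 96485 = 0.2660 mol.
2 electrons are transferred per Cl₂ molecule, so n(Cl₂) = 0.2660 / 2 = 0.1330 mol.
V = nRT/P = (0.1330 × 8.314 × 261) / (116 × 10³ Pa) = 0.00249 m³ = 2.49 L.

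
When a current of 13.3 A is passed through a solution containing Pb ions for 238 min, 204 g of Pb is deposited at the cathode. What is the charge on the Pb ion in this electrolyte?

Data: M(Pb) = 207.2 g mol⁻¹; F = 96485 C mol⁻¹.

Q = I·t = 13.30 A × 14280 s = 189900 C, so n(e⁻) = 189900/96485 = 1.968 mol.
n(Pb) deposited = 204 / 207.2 = 0.9846 mol.
Electrons per atom = n(e⁻)/n(Pb) = 1.968 / 0.9846 = 2.00 ≈ 2, so the ion is Pb²⁺.

+2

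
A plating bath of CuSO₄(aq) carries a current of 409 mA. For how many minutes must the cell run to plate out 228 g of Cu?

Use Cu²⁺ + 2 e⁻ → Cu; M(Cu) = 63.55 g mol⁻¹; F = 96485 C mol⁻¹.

n(Cu) = m/M = 228 / 63.55 = 3.588 mol.
Each Cu atom requires 2 electrons, so n(e⁻) = 2 × 3.588 = 7.175 mol.
Q = n(e⁻)·F = 7.175 × 96485 = 692300 C.
t = Q/I = 692300 / 0.4090 A = 1693000 s = 28200 min.

28200 min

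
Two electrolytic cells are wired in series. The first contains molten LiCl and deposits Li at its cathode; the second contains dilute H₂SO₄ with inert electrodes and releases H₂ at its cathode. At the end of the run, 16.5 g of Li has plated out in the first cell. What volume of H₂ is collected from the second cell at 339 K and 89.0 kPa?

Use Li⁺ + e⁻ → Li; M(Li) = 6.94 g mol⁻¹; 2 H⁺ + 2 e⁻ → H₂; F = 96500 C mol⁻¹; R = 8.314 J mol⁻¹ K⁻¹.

37.6 L

n(Li) = 16.5 / 6.94 = 2.378 mol, so n(e⁻) = 1 × 2.378 = 2.378 mol.
The cells are in series, so the same 2.378 mol of electrons passes through the second cell.
2 H⁺ + 2 e⁻ → H₂ — 2 mol e⁻ per mol H₂, so n(H₂) = 2.378/2 = 1.189 mol.
V = nRT/P = (1.189 × 8.314 × 339) / (89.0 × 10³) = 0.0376 m³ = 37.6 L.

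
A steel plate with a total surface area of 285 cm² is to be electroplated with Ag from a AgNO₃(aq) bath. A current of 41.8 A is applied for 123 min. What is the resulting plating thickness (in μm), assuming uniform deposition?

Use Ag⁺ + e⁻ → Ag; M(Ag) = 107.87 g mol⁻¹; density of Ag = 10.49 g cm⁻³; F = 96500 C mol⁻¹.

1150 μm

Q = I·t = 41.80 × 7380.0 = 308500 C; n(e⁻) = 3.197 mol.
n(Ag) = n(e⁻)/1 = 3.197 mol, so m = 3.197 × 107.87 = 344.8 g.
Volume = m/ρ = 344.8 / 10.49 = 32.87 cm³.
Thickness = V/A = 32.87 / 285 = 0.115 cm = 1150 μm.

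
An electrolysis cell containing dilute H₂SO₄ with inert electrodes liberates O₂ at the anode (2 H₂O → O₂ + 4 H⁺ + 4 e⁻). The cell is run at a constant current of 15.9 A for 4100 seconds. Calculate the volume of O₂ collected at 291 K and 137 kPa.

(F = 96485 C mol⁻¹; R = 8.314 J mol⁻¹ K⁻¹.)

Q = I·t = 15.90 A × 4100.0 s = 65190 C.
n(e⁻) = Q/F = 65190 / 96485 = 0.6756 mol.
4 electrons are transferred per O₂ molecule, so n(O₂) = 0.6756 / 4 = 0.1689 mol.
V = nRT/P = (0.1689 × 8.314 × 291) / (137 × 10³ Pa) = 0.00298 m³ = 2.98 L.

2.98 L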